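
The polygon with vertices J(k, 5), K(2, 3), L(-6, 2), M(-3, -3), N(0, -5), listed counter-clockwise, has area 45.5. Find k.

The doubled signed area Σ (x_i y_{i+1} − x_{i+1} y_i) is linear in k.
With k=0 it equals 51; the coefficient of k is 8 (from the two edges through J).
So 8·k + 51 = 2·45.5 = 91 ⇒ k = 5.

5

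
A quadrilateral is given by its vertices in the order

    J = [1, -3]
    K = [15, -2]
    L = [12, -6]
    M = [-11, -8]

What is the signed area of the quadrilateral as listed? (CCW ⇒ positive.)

-72

J→K: (1)(-2) − (15)(-3) = 43
K→L: (15)(-6) − (12)(-2) = -66
L→M: (12)(-8) − (-11)(-6) = -162
M→J: (-11)(-3) − (1)(-8) = 41
Σ = -144
Signed area = Σ/2 = -72 (negative ⇒ clockwise traversal).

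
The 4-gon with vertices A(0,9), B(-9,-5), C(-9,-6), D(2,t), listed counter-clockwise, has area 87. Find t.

-6

The doubled signed area Σ (x_i y_{i+1} − x_{i+1} y_i) is linear in t.
With t=0 it equals 120; the coefficient of t is -9 (from the two edges through D).
So -9·t + 120 = 2·87 = 174 ⇒ t = -6.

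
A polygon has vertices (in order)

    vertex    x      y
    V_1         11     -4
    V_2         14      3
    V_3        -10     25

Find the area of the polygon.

Cross-terms: 89, 380, -235  ⇒  Σ = 234
Area = |Σ|/2 = 117.

117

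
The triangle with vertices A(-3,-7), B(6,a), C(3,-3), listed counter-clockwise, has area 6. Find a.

-3

Write out the shoelace sum; only the two edges meeting at B involve a:
2·Area = [((-3)·a − 6·(-7)) + (6·(-3) − 3·a)] + -30
       = -6·a + -6 = 12
⇒ a = -3.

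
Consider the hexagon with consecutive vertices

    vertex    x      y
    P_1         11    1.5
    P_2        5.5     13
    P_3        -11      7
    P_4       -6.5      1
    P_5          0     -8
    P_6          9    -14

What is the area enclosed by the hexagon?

321.125

Σ = (134.75) + (181.5) + (34.5) + (52) + (72) + (167.5) = 642.25
Area = |Σ|/2 = 321.125.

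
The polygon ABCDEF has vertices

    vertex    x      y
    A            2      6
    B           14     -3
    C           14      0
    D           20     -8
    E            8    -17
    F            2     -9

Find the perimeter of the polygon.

|AB| = √((12)² + (-9)²) = √225 = 15
|BC| = √((0)² + (3)²) = √9 = 3
|CD| = √((6)² + (-8)²) = √100 = 10
|DE| = √((-12)² + (-9)²) = √225 = 15
|EF| = √((-6)² + (8)²) = √100 = 10
|FA| = √((0)² + (15)²) = √225 = 15
Perimeter = 15 + 3 + 10 + 15 + 10 + 15 = 68.

68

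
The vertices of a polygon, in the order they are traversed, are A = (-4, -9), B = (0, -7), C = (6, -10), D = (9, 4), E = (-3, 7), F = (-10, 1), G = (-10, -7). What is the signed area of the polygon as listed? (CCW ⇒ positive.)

234

Apply the shoelace (surveyor's) formula: 2A = Σ (x_i·y_{i+1} − x_{i+1}·y_i), indices taken mod 7.
Σ = (28) + (42) + (114) + (75) + (67) + (80) + (62) = 468
Signed area = Σ/2 = 234 (positive ⇒ counter-clockwise traversal).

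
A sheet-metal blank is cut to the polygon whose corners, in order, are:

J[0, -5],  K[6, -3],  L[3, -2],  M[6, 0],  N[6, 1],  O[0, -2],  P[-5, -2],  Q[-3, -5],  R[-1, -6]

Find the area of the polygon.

Apply Gauss's area formula: 2A = Σ (x_i·y_{i+1} − x_{i+1}·y_i), indices taken mod 9.
J→K: (0)(-3) − (6)(-5) = 30
K→L: (6)(-2) − (3)(-3) = -3
L→M: (3)(0) − (6)(-2) = 12
M→N: (6)(1) − (6)(0) = 6
N→O: (6)(-2) − (0)(1) = -12
O→P: (0)(-2) − (-5)(-2) = -10
P→Q: (-5)(-5) − (-3)(-2) = 19
Q→R: (-3)(-6) − (-1)(-5) = 13
R→J: (-1)(-5) − (0)(-6) = 5
Σ = 60
Area = |Σ|/2 = 30.

30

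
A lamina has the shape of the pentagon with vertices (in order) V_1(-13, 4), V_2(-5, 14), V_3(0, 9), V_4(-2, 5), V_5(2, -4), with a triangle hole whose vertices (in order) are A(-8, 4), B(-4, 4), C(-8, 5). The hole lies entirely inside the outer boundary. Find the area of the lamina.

Outer boundary:
Σ = (-162) + (-45) + (18) + (-2) + (-44) = -235
Area = |Σ|/2 = 117.5.
Hole:
Apply the surveyor's formula: 2A = Σ (x_i·y_{i+1} − x_{i+1}·y_i), indices taken mod 3.
Cross-terms: -16, 12, 8  ⇒  Σ = 4
Area = |Σ|/2 = 2.
Net area = 117.5 − 2 = 115.5.

115.5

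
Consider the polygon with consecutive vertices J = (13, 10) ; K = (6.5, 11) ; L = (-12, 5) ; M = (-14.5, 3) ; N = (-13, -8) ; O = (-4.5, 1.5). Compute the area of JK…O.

Apply Gauss's area formula: 2A = Σ (x_i·y_{i+1} − x_{i+1}·y_i), indices taken mod 6.
Σ = (78) + (164.5) + (36.5) + (155) + (-55.5) + (-64.5) = 314
Area = |Σ|/2 = 157.

157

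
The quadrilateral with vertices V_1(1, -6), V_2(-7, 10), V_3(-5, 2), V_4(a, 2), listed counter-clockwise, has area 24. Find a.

The doubled signed area Σ (x_i y_{i+1} − x_{i+1} y_i) is linear in a.
With a=0 it equals -8; the coefficient of a is -8 (from the two edges through V_4).
So -8·a + -8 = 2·24 = 48 ⇒ a = -7.

-7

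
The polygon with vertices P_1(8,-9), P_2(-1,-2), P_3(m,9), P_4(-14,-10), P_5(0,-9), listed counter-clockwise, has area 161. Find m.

The doubled signed area Σ (x_i y_{i+1} − x_{i+1} y_i) is linear in m.
With m=0 it equals 290; the coefficient of m is -8 (from the two edges through P_3).
So -8·m + 290 = 2·161 = 322 ⇒ m = -4.

-4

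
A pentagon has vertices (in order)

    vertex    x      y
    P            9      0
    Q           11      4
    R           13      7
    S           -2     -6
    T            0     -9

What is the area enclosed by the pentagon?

48

Cross-terms: 36, 25, -64, 18, 81  ⇒  Σ = 96
Area = |Σ|/2 = 48.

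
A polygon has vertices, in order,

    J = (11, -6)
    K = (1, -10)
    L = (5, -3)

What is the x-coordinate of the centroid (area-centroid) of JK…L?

Apply Gauss's area formula. First the cross-terms c_i = x_i·y_{i+1} − x_{i+1}·y_i:
  -104, 47, 3  ⇒  2A = -54, A = -27.
Then Σ (x_i + x_{i+1})·c_i = -918, so x̄ = -918 / (6·(-27)) = 17/3.

17/3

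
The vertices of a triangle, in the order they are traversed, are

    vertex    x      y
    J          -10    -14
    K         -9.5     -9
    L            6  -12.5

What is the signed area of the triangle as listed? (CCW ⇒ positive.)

-39.625

Apply the shoelace formula: 2A = Σ (x_i·y_{i+1} − x_{i+1}·y_i), indices taken mod 3.
Cross-terms: -43, 172.75, -209  ⇒  Σ = -79.25
Signed area = Σ/2 = -39.625 (negative ⇒ clockwise traversal).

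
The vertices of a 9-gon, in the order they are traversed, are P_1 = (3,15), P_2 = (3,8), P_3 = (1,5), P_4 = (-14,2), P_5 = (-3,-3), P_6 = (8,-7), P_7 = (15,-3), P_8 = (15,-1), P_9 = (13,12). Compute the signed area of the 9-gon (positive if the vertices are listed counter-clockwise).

Apply the shoelace formula: 2A = Σ (x_i·y_{i+1} − x_{i+1}·y_i), indices taken mod 9.
P_1→P_2: (3)(8) − (3)(15) = -21
P_2→P_3: (3)(5) − (1)(8) = 7
P_3→P_4: (1)(2) − (-14)(5) = 72
P_4→P_5: (-14)(-3) − (-3)(2) = 48
P_5→P_6: (-3)(-7) − (8)(-3) = 45
P_6→P_7: (8)(-3) − (15)(-7) = 81
P_7→P_8: (15)(-1) − (15)(-3) = 30
P_8→P_9: (15)(12) − (13)(-1) = 193
P_9→P_1: (13)(15) − (3)(12) = 159
Σ = 614
Signed area = Σ/2 = 307 (positive ⇒ counter-clockwise traversal).

307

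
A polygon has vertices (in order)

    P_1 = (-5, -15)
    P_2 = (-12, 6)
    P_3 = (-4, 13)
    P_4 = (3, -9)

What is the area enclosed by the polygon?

217.5

Σ = (-210) + (-132) + (-3) + (-90) = -435
Area = |Σ|/2 = 217.5.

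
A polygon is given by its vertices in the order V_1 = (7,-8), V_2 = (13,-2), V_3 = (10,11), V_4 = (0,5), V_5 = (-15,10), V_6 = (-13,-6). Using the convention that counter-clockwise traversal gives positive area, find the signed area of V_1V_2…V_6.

372

V_1→V_2: (7)(-2) − (13)(-8) = 90
V_2→V_3: (13)(11) − (10)(-2) = 163
V_3→V_4: (10)(5) − (0)(11) = 50
V_4→V_5: (0)(10) − (-15)(5) = 75
V_5→V_6: (-15)(-6) − (-13)(10) = 220
V_6→V_1: (-13)(-8) − (7)(-6) = 146
Σ = 744
Signed area = Σ/2 = 372 (positive ⇒ counter-clockwise traversal).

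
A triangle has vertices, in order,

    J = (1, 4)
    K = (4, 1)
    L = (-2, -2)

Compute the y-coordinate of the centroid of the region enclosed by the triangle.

Apply the surveyor's formula. First the cross-terms c_i = x_i·y_{i+1} − x_{i+1}·y_i:
  -15, -6, -6  ⇒  2A = -27, A = -13.5.
Then Σ (y_i + y_{i+1})·c_i = -81, so ȳ = -81 / (6·(-13.5)) = 1.

1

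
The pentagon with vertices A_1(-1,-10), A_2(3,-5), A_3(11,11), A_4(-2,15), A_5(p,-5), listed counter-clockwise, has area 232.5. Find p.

-6

The doubled signed area Σ (x_i y_{i+1} − x_{i+1} y_i) is linear in p.
With p=0 it equals 315; the coefficient of p is -25 (from the two edges through A_5).
So -25·p + 315 = 2·232.5 = 465 ⇒ p = -6.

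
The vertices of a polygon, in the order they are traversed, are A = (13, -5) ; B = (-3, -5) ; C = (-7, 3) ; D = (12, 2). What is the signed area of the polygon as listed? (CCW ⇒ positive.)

-130

Apply the shoelace formula: 2A = Σ (x_i·y_{i+1} − x_{i+1}·y_i), indices taken mod 4.
A→B: (13)(-5) − (-3)(-5) = -80
B→C: (-3)(3) − (-7)(-5) = -44
C→D: (-7)(2) − (12)(3) = -50
D→A: (12)(-5) − (13)(2) = -86
Σ = -260
Signed area = Σ/2 = -130 (negative ⇒ clockwise traversal).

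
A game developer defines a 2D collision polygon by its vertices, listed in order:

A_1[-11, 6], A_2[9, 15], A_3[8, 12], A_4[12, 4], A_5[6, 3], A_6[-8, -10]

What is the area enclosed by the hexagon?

Apply the shoelace formula: 2A = Σ (x_i·y_{i+1} − x_{i+1}·y_i), indices taken mod 6.
Σ = (-219) + (-12) + (-112) + (12) + (-36) + (-158) = -525
Area = |Σ|/2 = 262.5.

262.5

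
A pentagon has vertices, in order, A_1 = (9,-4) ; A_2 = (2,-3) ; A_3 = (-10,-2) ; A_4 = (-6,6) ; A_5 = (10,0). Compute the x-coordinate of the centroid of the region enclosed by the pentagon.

-43/135

Apply the shoelace (surveyor's) formula. First the cross-terms c_i = x_i·y_{i+1} − x_{i+1}·y_i:
  -19, -34, -72, -60, -40  ⇒  2A = -225, A = -112.5.
Then Σ (x_i + x_{i+1})·c_i = 215, so x̄ = 215 / (6·(-112.5)) = -43/135.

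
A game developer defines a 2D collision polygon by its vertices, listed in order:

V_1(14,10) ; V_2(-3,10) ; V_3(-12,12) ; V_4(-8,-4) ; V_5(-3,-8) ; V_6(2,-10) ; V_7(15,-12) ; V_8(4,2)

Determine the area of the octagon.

356

Apply the surveyor's formula: 2A = Σ (x_i·y_{i+1} − x_{i+1}·y_i), indices taken mod 8.
Σ = (170) + (84) + (144) + (52) + (46) + (126) + (78) + (12) = 712
Area = |Σ|/2 = 356.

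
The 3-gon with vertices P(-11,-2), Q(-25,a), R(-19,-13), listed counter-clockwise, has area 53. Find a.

The doubled signed area Σ (x_i y_{i+1} − x_{i+1} y_i) is linear in a.
With a=0 it equals 170; the coefficient of a is 8 (from the two edges through Q).
So 8·a + 170 = 2·53 = 106 ⇒ a = -8.

-8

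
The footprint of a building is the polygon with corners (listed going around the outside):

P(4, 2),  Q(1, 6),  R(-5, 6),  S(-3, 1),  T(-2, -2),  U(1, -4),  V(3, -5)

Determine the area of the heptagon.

Apply the surveyor's formula: 2A = Σ (x_i·y_{i+1} − x_{i+1}·y_i), indices taken mod 7.
Cross-terms: 22, 36, 13, 8, 10, 7, 26  ⇒  Σ = 122
Area = |Σ|/2 = 61.

61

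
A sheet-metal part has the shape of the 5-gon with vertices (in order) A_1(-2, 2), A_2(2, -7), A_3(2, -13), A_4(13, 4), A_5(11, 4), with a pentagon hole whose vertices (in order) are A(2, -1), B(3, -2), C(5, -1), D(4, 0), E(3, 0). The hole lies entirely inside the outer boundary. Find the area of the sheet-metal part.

Outer boundary:
Apply the surveyor's formula: 2A = Σ (x_i·y_{i+1} − x_{i+1}·y_i), indices taken mod 5.
A_1→A_2: (-2)(-7) − (2)(2) = 10
A_2→A_3: (2)(-13) − (2)(-7) = -12
A_3→A_4: (2)(4) − (13)(-13) = 177
A_4→A_5: (13)(4) − (11)(4) = 8
A_5→A_1: (11)(2) − (-2)(4) = 30
Σ = 213
Area = |Σ|/2 = 106.5.
Hole:
Apply the shoelace formula: 2A = Σ (x_i·y_{i+1} − x_{i+1}·y_i), indices taken mod 5.
Σ = (-1) + (7) + (4) + (0) + (-3) = 7
Area = |Σ|/2 = 3.5.
Net area = 106.5 − 3.5 = 103.

103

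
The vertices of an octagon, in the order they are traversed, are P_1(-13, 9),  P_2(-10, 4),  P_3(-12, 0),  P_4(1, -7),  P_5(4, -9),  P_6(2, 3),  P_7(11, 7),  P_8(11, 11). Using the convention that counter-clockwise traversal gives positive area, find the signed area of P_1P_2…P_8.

243

Apply the shoelace (surveyor's) formula: 2A = Σ (x_i·y_{i+1} − x_{i+1}·y_i), indices taken mod 8.
Σ = (38) + (48) + (84) + (19) + (30) + (-19) + (44) + (242) = 486
Signed area = Σ/2 = 243 (positive ⇒ counter-clockwise traversal).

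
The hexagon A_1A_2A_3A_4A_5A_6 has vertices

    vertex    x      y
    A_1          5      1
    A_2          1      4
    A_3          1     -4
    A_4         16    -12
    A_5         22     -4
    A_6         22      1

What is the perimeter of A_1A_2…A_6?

|A_1A_2| = √((-4)² + (3)²) = √25 = 5
|A_2A_3| = √((0)² + (-8)²) = √64 = 8
|A_3A_4| = √((15)² + (-8)²) = √289 = 17
|A_4A_5| = √((6)² + (8)²) = √100 = 10
|A_5A_6| = √((0)² + (5)²) = √25 = 5
|A_6A_1| = √((-17)² + (0)²) = √289 = 17
Perimeter = 5 + 8 + 17 + 10 + 5 + 17 = 62.

62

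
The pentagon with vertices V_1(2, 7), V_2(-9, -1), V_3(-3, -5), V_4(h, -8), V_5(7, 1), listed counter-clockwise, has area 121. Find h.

The doubled signed area Σ (x_i y_{i+1} − x_{i+1} y_i) is linear in h.
With h=0 it equals 230; the coefficient of h is 6 (from the two edges through V_4).
So 6·h + 230 = 2·121 = 242 ⇒ h = 2.

2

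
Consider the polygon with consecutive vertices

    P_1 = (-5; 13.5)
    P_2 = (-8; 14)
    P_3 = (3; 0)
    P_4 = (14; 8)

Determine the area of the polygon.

124.5

Apply the shoelace formula: 2A = Σ (x_i·y_{i+1} − x_{i+1}·y_i), indices taken mod 4.
Σ = (38) + (-42) + (24) + (229) = 249
Area = |Σ|/2 = 124.5.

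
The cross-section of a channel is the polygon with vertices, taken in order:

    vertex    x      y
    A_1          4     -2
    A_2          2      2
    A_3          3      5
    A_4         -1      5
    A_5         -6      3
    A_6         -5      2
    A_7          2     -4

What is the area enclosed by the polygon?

Cross-terms: 12, 4, 20, 27, 3, 16, 12  ⇒  Σ = 94
Area = |Σ|/2 = 47.

47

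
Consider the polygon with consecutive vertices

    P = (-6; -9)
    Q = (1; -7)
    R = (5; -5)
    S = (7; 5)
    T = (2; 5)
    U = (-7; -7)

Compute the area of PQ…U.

104

Σ = (51) + (30) + (60) + (25) + (21) + (21) = 208
Area = |Σ|/2 = 104.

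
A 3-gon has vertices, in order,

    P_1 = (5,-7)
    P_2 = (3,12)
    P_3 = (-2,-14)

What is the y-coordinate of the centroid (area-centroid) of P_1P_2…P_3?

Apply the shoelace formula. First the cross-terms c_i = x_i·y_{i+1} − x_{i+1}·y_i:
  81, -18, 84  ⇒  2A = 147, A = 73.5.
Then Σ (y_i + y_{i+1})·c_i = -1323, so ȳ = -1323 / (6·73.5) = -3.

-3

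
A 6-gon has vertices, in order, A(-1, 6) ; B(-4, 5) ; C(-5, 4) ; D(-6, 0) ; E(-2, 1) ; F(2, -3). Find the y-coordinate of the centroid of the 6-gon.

133/59

Apply the surveyor's formula. First the cross-terms c_i = x_i·y_{i+1} − x_{i+1}·y_i:
  19, 9, 24, -6, 4, 9  ⇒  2A = 59, A = 29.5.
Then Σ (y_i + y_{i+1})·c_i = 399, so ȳ = 399 / (6·29.5) = 133/59.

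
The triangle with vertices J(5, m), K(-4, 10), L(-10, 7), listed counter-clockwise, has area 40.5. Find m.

1

The doubled signed area Σ (x_i y_{i+1} − x_{i+1} y_i) is linear in m.
With m=0 it equals 87; the coefficient of m is -6 (from the two edges through J).
So -6·m + 87 = 2·40.5 = 81 ⇒ m = 1.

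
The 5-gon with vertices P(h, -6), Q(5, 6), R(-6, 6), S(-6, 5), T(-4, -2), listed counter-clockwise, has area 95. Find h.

The doubled signed area Σ (x_i y_{i+1} − x_{i+1} y_i) is linear in h.
With h=0 it equals 158; the coefficient of h is 8 (from the two edges through P).
So 8·h + 158 = 2·95 = 190 ⇒ h = 4.

4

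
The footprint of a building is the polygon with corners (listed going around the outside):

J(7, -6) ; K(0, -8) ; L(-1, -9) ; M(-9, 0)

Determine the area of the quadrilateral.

45.5

Apply the surveyor's formula: 2A = Σ (x_i·y_{i+1} − x_{i+1}·y_i), indices taken mod 4.
J→K: (7)(-8) − (0)(-6) = -56
K→L: (0)(-9) − (-1)(-8) = -8
L→M: (-1)(0) − (-9)(-9) = -81
M→J: (-9)(-6) − (7)(0) = 54
Σ = -91
Area = |Σ|/2 = 45.5.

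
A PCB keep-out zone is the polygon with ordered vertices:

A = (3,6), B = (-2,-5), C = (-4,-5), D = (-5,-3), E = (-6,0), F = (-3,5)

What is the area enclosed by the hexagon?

53.5

A→B: (3)(-5) − (-2)(6) = -3
B→C: (-2)(-5) − (-4)(-5) = -10
C→D: (-4)(-3) − (-5)(-5) = -13
D→E: (-5)(0) − (-6)(-3) = -18
E→F: (-6)(5) − (-3)(0) = -30
F→A: (-3)(6) − (3)(5) = -33
Σ = -107
Area = |Σ|/2 = 53.5.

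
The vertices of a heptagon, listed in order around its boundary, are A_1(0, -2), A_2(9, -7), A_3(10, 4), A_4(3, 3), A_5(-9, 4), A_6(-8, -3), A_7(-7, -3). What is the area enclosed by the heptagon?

128.5

Apply the shoelace formula: 2A = Σ (x_i·y_{i+1} − x_{i+1}·y_i), indices taken mod 7.
A_1→A_2: (0)(-7) − (9)(-2) = 18
A_2→A_3: (9)(4) − (10)(-7) = 106
A_3→A_4: (10)(3) − (3)(4) = 18
A_4→A_5: (3)(4) − (-9)(3) = 39
A_5→A_6: (-9)(-3) − (-8)(4) = 59
A_6→A_7: (-8)(-3) − (-7)(-3) = 3
A_7→A_1: (-7)(-2) − (0)(-3) = 14
Σ = 257
Area = |Σ|/2 = 128.5.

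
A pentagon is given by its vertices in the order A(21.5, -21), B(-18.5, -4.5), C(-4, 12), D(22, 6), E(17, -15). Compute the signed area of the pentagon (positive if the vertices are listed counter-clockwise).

-739.875

Cross-terms: -485.25, -240, -288, -432, -34.5  ⇒  Σ = -1479.75
Signed area = Σ/2 = -739.875 (negative ⇒ clockwise traversal).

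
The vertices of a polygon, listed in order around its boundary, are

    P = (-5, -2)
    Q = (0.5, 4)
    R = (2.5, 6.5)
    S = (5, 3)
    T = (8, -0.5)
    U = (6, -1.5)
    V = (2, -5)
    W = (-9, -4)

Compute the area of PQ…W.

84.125

Apply Gauss's area formula: 2A = Σ (x_i·y_{i+1} − x_{i+1}·y_i), indices taken mod 8.
Σ = (-19) + (-6.75) + (-25) + (-26.5) + (-9) + (-27) + (-53) + (-2) = -168.25
Area = |Σ|/2 = 84.125.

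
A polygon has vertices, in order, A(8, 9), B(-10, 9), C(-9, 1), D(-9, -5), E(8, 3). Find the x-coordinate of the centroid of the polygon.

Apply the shoelace formula. First the cross-terms c_i = x_i·y_{i+1} − x_{i+1}·y_i:
  162, 71, 54, 13, 48  ⇒  2A = 348, A = 174.
Then Σ (x_i + x_{i+1})·c_i = -1890, so x̄ = -1890 / (6·174) = -105/58.

-105/58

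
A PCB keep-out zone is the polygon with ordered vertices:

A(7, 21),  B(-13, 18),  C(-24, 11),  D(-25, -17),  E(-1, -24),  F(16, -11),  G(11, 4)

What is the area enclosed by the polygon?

Apply Gauss's area formula: 2A = Σ (x_i·y_{i+1} − x_{i+1}·y_i), indices taken mod 7.
Cross-terms: 399, 289, 683, 583, 395, 185, 203  ⇒  Σ = 2737
Area = |Σ|/2 = 1368.5.

1368.5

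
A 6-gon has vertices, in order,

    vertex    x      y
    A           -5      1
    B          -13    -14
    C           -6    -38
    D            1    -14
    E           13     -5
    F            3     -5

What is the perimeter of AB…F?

102

|AB| = √((-8)² + (-15)²) = √289 = 17
|BC| = √((7)² + (-24)²) = √625 = 25
|CD| = √((7)² + (24)²) = √625 = 25
|DE| = √((12)² + (9)²) = √225 = 15
|EF| = √((-10)² + (0)²) = √100 = 10
|FA| = √((-8)² + (6)²) = √100 = 10
Perimeter = 17 + 25 + 25 + 15 + 10 + 10 = 102.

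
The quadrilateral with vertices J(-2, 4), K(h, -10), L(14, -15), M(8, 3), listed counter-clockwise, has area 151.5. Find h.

3

The doubled signed area Σ (x_i y_{i+1} − x_{i+1} y_i) is linear in h.
With h=0 it equals 360; the coefficient of h is -19 (from the two edges through K).
So -19·h + 360 = 2·151.5 = 303 ⇒ h = 3.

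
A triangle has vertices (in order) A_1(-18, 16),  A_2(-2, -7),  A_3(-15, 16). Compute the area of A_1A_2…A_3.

Σ = (158) + (-137) + (48) = 69
Area = |Σ|/2 = 34.5.

34.5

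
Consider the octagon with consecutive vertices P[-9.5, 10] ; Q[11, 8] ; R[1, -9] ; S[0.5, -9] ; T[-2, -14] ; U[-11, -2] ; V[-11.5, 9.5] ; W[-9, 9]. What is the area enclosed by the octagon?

311.25

Σ = (-186) + (-107) + (-4.5) + (-25) + (-150) + (-127.5) + (-18) + (-4.5) = -622.5
Area = |Σ|/2 = 311.25.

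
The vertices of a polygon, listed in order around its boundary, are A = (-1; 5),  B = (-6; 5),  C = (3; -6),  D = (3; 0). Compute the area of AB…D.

39.5

Apply the surveyor's formula: 2A = Σ (x_i·y_{i+1} − x_{i+1}·y_i), indices taken mod 4.
A→B: (-1)(5) − (-6)(5) = 25
B→C: (-6)(-6) − (3)(5) = 21
C→D: (3)(0) − (3)(-6) = 18
D→A: (3)(5) − (-1)(0) = 15
Σ = 79
Area = |Σ|/2 = 39.5.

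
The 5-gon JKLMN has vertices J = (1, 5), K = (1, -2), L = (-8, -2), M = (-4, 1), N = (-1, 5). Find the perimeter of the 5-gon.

|JK| = √((0)² + (-7)²) = √49 = 7
|KL| = √((-9)² + (0)²) = √81 = 9
|LM| = √((4)² + (3)²) = √25 = 5
|MN| = √((3)² + (4)²) = √25 = 5
|NJ| = √((2)² + (0)²) = √4 = 2
Perimeter = 7 + 9 + 5 + 5 + 2 = 28.

28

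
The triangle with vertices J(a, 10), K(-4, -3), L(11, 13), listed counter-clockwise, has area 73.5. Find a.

Write out the shoelace sum; only the two edges meeting at J involve a:
2·Area = [(11·10 − a·13) + (a·(-3) − (-4)·10)] + -19
       = -16·a + 131 = 147
⇒ a = -1.

-1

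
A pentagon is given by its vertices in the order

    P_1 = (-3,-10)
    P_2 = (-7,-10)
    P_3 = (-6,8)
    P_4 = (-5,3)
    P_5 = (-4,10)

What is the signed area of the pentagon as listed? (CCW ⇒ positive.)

-51

Apply the surveyor's formula: 2A = Σ (x_i·y_{i+1} − x_{i+1}·y_i), indices taken mod 5.
Cross-terms: -40, -116, 22, -38, 70  ⇒  Σ = -102
Signed area = Σ/2 = -51 (negative ⇒ clockwise traversal).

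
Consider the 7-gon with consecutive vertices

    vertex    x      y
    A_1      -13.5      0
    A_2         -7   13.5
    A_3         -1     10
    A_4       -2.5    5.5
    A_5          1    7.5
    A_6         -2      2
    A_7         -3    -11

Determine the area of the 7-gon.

173.5

Apply the surveyor's formula: 2A = Σ (x_i·y_{i+1} − x_{i+1}·y_i), indices taken mod 7.
A_1→A_2: (-13.5)(13.5) − (-7)(0) = -182.25
A_2→A_3: (-7)(10) − (-1)(13.5) = -56.5
A_3→A_4: (-1)(5.5) − (-2.5)(10) = 19.5
A_4→A_5: (-2.5)(7.5) − (1)(5.5) = -24.25
A_5→A_6: (1)(2) − (-2)(7.5) = 17
A_6→A_7: (-2)(-11) − (-3)(2) = 28
A_7→A_1: (-3)(0) − (-13.5)(-11) = -148.5
Σ = -347
Area = |Σ|/2 = 173.5.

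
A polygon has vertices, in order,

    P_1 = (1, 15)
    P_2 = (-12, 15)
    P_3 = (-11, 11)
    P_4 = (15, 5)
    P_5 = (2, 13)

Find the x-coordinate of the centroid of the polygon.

Apply Gauss's area formula. First the cross-terms c_i = x_i·y_{i+1} − x_{i+1}·y_i:
  195, 33, -220, 185, 17  ⇒  2A = 210, A = 105.
Then Σ (x_i + x_{i+1})·c_i = -588, so x̄ = -588 / (6·105) = -14/15.

-14/15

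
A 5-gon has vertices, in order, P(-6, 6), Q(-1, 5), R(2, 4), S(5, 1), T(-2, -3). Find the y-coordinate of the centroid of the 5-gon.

544/297

Apply the shoelace formula. First the cross-terms c_i = x_i·y_{i+1} − x_{i+1}·y_i:
  -24, -14, -18, -13, -30  ⇒  2A = -99, A = -49.5.
Then Σ (y_i + y_{i+1})·c_i = -544, so ȳ = -544 / (6·(-49.5)) = 544/297.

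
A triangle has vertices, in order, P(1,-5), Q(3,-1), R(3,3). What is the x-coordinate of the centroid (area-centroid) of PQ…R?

7/3

Apply the shoelace (surveyor's) formula. First the cross-terms c_i = x_i·y_{i+1} − x_{i+1}·y_i:
  14, 12, -18  ⇒  2A = 8, A = 4.
Then Σ (x_i + x_{i+1})·c_i = 56, so x̄ = 56 / (6·4) = 7/3.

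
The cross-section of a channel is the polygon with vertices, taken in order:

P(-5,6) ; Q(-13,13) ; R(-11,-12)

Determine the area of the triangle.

93

Apply the surveyor's formula: 2A = Σ (x_i·y_{i+1} − x_{i+1}·y_i), indices taken mod 3.
Σ = (13) + (299) + (-126) = 186
Area = |Σ|/2 = 93.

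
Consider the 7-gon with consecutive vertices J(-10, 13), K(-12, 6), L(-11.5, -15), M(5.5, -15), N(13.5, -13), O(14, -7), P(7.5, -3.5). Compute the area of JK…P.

442.25

Apply Gauss's area formula: 2A = Σ (x_i·y_{i+1} − x_{i+1}·y_i), indices taken mod 7.
Σ = (96) + (249) + (255) + (131) + (87.5) + (3.5) + (62.5) = 884.5
Area = |Σ|/2 = 442.25.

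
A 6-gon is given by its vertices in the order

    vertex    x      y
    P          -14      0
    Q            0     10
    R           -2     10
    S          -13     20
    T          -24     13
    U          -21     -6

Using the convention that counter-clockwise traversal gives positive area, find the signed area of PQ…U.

307

Σ = (-140) + (20) + (90) + (311) + (417) + (-84) = 614
Signed area = Σ/2 = 307 (positive ⇒ counter-clockwise traversal).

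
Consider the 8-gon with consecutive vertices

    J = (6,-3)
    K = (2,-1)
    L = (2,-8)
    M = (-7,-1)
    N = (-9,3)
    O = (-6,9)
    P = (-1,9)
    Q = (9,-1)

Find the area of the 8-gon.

Cross-terms: 0, -14, -58, -30, -63, -45, -80, -21  ⇒  Σ = -311
Area = |Σ|/2 = 155.5.

155.5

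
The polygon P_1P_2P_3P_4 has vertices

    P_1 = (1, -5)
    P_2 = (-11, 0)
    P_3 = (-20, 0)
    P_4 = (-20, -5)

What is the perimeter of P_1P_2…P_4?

|P_1P_2| = √((-12)² + (5)²) = √169 = 13
|P_2P_3| = √((-9)² + (0)²) = √81 = 9
|P_3P_4| = √((0)² + (-5)²) = √25 = 5
|P_4P_1| = √((21)² + (0)²) = √441 = 21
Perimeter = 13 + 9 + 5 + 21 = 48.

48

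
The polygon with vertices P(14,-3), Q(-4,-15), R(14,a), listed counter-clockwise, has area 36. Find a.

The doubled signed area Σ (x_i y_{i+1} − x_{i+1} y_i) is linear in a.
With a=0 it equals -54; the coefficient of a is -18 (from the two edges through R).
So -18·a + -54 = 2·36 = 72 ⇒ a = -7.

-7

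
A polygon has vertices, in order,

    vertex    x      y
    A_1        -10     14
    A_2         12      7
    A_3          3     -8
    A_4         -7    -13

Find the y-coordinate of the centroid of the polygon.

Apply the surveyor's formula. First the cross-terms c_i = x_i·y_{i+1} − x_{i+1}·y_i:
  -238, -117, -95, -228  ⇒  2A = -678, A = -339.
Then Σ (y_i + y_{i+1})·c_i = -3114, so ȳ = -3114 / (6·(-339)) = 173/113.

173/113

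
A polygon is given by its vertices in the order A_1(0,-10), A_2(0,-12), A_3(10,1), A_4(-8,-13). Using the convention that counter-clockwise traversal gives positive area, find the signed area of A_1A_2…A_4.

Σ = (0) + (120) + (-122) + (80) = 78
Signed area = Σ/2 = 39 (positive ⇒ counter-clockwise traversal).

39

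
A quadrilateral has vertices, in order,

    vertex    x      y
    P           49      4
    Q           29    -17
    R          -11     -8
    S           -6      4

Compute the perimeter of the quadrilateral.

|PQ| = √((-20)² + (-21)²) = √841 = 29
|QR| = √((-40)² + (9)²) = √1681 = 41
|RS| = √((5)² + (12)²) = √169 = 13
|SP| = √((55)² + (0)²) = √3025 = 55
Perimeter = 29 + 41 + 13 + 55 = 138.

138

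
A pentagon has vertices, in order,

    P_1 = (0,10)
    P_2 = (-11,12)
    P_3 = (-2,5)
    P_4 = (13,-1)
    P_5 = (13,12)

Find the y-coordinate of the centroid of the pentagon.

424/63

Apply the shoelace formula. First the cross-terms c_i = x_i·y_{i+1} − x_{i+1}·y_i:
  110, -31, -63, 169, 130  ⇒  2A = 315, A = 157.5.
Then Σ (y_i + y_{i+1})·c_i = 6360, so ȳ = 6360 / (6·157.5) = 424/63.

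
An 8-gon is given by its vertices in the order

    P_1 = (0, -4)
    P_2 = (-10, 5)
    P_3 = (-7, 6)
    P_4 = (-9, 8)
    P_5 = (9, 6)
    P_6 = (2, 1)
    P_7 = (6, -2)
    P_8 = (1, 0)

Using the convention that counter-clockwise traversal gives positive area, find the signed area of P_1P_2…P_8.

Σ = (-40) + (-25) + (-2) + (-126) + (-3) + (-10) + (2) + (-4) = -208
Signed area = Σ/2 = -104 (negative ⇒ clockwise traversal).

-104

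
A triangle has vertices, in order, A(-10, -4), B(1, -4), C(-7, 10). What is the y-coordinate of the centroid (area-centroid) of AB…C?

Apply the shoelace formula. First the cross-terms c_i = x_i·y_{i+1} − x_{i+1}·y_i:
  44, -18, 128  ⇒  2A = 154, A = 77.
Then Σ (y_i + y_{i+1})·c_i = 308, so ȳ = 308 / (6·77) = 2/3.

2/3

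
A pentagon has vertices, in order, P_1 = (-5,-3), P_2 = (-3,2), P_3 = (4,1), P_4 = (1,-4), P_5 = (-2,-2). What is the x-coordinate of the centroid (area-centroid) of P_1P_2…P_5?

-94/183

Apply the surveyor's formula. First the cross-terms c_i = x_i·y_{i+1} − x_{i+1}·y_i:
  -19, -11, -17, -10, -4  ⇒  2A = -61, A = -30.5.
Then Σ (x_i + x_{i+1})·c_i = 94, so x̄ = 94 / (6·(-30.5)) = -94/183.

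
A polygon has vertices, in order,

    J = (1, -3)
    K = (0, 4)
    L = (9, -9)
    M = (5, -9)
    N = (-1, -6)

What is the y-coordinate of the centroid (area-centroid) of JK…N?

Apply the shoelace (surveyor's) formula. First the cross-terms c_i = x_i·y_{i+1} − x_{i+1}·y_i:
  4, -36, -36, -39, 9  ⇒  2A = -98, A = -49.
Then Σ (y_i + y_{i+1})·c_i = 1336, so ȳ = 1336 / (6·(-49)) = -668/147.

-668/147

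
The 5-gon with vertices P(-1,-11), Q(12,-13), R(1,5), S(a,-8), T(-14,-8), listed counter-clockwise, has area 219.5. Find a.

The doubled signed area Σ (x_i y_{i+1} − x_{i+1} y_i) is linear in a.
With a=0 it equals 244; the coefficient of a is -13 (from the two edges through S).
So -13·a + 244 = 2·219.5 = 439 ⇒ a = -15.

-15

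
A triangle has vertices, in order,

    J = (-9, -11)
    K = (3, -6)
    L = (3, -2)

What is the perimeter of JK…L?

32

|JK| = √((12)² + (5)²) = √169 = 13
|KL| = √((0)² + (4)²) = √16 = 4
|LJ| = √((-12)² + (-9)²) = √225 = 15
Perimeter = 13 + 4 + 15 = 32.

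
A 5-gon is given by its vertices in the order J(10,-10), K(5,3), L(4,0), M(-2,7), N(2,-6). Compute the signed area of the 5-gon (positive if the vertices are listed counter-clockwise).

Apply the shoelace (surveyor's) formula: 2A = Σ (x_i·y_{i+1} − x_{i+1}·y_i), indices taken mod 5.
Σ = (80) + (-12) + (28) + (-2) + (40) = 134
Signed area = Σ/2 = 67 (positive ⇒ counter-clockwise traversal).

67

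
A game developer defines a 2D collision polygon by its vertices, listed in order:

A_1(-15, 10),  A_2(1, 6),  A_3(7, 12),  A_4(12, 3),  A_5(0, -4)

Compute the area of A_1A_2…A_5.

Σ = (-100) + (-30) + (-123) + (-48) + (-60) = -361
Area = |Σ|/2 = 180.5.

180.5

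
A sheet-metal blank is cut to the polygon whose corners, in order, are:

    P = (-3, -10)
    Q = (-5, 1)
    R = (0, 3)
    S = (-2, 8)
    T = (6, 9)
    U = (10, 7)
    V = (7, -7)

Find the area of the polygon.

193

Apply Gauss's area formula: 2A = Σ (x_i·y_{i+1} − x_{i+1}·y_i), indices taken mod 7.
Σ = (-53) + (-15) + (6) + (-66) + (-48) + (-119) + (-91) = -386
Area = |Σ|/2 = 193.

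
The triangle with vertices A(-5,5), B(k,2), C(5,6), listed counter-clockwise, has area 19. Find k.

The doubled signed area Σ (x_i y_{i+1} − x_{i+1} y_i) is linear in k.
With k=0 it equals 35; the coefficient of k is 1 (from the two edges through B).
So 1·k + 35 = 2·19 = 38 ⇒ k = 3.

3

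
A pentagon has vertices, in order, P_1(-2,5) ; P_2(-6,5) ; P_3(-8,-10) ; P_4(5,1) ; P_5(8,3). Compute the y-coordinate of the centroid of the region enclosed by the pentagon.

Apply Gauss's area formula. First the cross-terms c_i = x_i·y_{i+1} − x_{i+1}·y_i:
  20, 100, 42, 7, 46  ⇒  2A = 215, A = 107.5.
Then Σ (y_i + y_{i+1})·c_i = -282, so ȳ = -282 / (6·107.5) = -94/215.

-94/215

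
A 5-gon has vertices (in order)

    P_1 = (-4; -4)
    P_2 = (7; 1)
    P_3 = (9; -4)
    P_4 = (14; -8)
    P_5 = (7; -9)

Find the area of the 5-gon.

P_1→P_2: (-4)(1) − (7)(-4) = 24
P_2→P_3: (7)(-4) − (9)(1) = -37
P_3→P_4: (9)(-8) − (14)(-4) = -16
P_4→P_5: (14)(-9) − (7)(-8) = -70
P_5→P_1: (7)(-4) − (-4)(-9) = -64
Σ = -163
Area = |Σ|/2 = 81.5.

81.5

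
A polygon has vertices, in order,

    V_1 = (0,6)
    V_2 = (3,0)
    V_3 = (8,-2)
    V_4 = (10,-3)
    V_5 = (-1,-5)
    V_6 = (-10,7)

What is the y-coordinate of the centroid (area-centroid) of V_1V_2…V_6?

Apply the shoelace formula. First the cross-terms c_i = x_i·y_{i+1} − x_{i+1}·y_i:
  -18, -6, -4, -53, -57, -60  ⇒  2A = -198, A = -99.
Then Σ (y_i + y_{i+1})·c_i = -546, so ȳ = -546 / (6·(-99)) = 91/99.

91/99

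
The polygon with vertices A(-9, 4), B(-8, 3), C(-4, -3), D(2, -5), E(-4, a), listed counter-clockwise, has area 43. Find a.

Write out the shoelace sum; only the two edges meeting at E involve a:
2·Area = [(2·a − (-4)·(-5)) + ((-4)·4 − (-9)·a)] + 67
       = 11·a + 31 = 86
⇒ a = 5.

5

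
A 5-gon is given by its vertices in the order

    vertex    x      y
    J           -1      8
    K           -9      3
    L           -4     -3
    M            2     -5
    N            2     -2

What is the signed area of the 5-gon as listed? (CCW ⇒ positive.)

77

Apply the shoelace formula: 2A = Σ (x_i·y_{i+1} − x_{i+1}·y_i), indices taken mod 5.
Cross-terms: 69, 39, 26, 6, 14  ⇒  Σ = 154
Signed area = Σ/2 = 77 (positive ⇒ counter-clockwise traversal).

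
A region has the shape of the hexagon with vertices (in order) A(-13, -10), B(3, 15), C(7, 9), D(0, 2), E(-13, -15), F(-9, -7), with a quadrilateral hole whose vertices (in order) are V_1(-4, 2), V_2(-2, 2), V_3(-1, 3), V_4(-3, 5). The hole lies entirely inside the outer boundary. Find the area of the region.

Outer boundary:
A→B: (-13)(15) − (3)(-10) = -165
B→C: (3)(9) − (7)(15) = -78
C→D: (7)(2) − (0)(9) = 14
D→E: (0)(-15) − (-13)(2) = 26
E→F: (-13)(-7) − (-9)(-15) = -44
F→A: (-9)(-10) − (-13)(-7) = -1
Σ = -248
Area = |Σ|/2 = 124.
Hole:
Cross-terms: -4, -4, 4, 14  ⇒  Σ = 10
Area = |Σ|/2 = 5.
Net area = 124 − 5 = 119.

119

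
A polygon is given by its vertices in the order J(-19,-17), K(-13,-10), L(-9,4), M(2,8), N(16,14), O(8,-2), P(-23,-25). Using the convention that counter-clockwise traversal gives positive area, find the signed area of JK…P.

Apply the shoelace (surveyor's) formula: 2A = Σ (x_i·y_{i+1} − x_{i+1}·y_i), indices taken mod 7.
J→K: (-19)(-10) − (-13)(-17) = -31
K→L: (-13)(4) − (-9)(-10) = -142
L→M: (-9)(8) − (2)(4) = -80
M→N: (2)(14) − (16)(8) = -100
N→O: (16)(-2) − (8)(14) = -144
O→P: (8)(-25) − (-23)(-2) = -246
P→J: (-23)(-17) − (-19)(-25) = -84
Σ = -827
Signed area = Σ/2 = -413.5 (negative ⇒ clockwise traversal).

-413.5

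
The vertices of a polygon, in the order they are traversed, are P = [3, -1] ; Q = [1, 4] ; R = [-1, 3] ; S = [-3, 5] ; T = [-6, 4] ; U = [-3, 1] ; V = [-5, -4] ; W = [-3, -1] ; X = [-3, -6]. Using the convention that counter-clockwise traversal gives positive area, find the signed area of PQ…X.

47

Apply Gauss's area formula: 2A = Σ (x_i·y_{i+1} − x_{i+1}·y_i), indices taken mod 9.
Cross-terms: 13, 7, 4, 18, 6, 17, -7, 15, 21  ⇒  Σ = 94
Signed area = Σ/2 = 47 (positive ⇒ counter-clockwise traversal).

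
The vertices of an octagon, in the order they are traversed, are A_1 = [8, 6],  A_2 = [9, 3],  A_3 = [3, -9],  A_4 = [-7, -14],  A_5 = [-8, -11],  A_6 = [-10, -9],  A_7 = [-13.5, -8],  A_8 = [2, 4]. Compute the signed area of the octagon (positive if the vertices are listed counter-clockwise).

-198.75

Cross-terms: -30, -90, -105, -35, -38, -41.5, -38, -20  ⇒  Σ = -397.5
Signed area = Σ/2 = -198.75 (negative ⇒ clockwise traversal).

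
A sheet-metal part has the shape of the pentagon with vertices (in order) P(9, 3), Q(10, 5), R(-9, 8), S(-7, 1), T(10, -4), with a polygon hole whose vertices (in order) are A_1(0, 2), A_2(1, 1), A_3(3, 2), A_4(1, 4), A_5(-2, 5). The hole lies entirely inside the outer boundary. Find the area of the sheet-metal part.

127.5

Outer boundary:
Apply Gauss's area formula: 2A = Σ (x_i·y_{i+1} − x_{i+1}·y_i), indices taken mod 5.
Σ = (15) + (125) + (47) + (18) + (66) = 271
Area = |Σ|/2 = 135.5.
Hole:
Σ = (-2) + (-1) + (10) + (13) + (-4) = 16
Area = |Σ|/2 = 8.
Net area = 135.5 − 8 = 127.5.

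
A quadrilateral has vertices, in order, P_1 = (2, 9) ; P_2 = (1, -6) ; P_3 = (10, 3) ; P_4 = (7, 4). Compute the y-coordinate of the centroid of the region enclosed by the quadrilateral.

Apply the shoelace (surveyor's) formula. First the cross-terms c_i = x_i·y_{i+1} − x_{i+1}·y_i:
  -21, 63, 19, 55  ⇒  2A = 116, A = 58.
Then Σ (y_i + y_{i+1})·c_i = 596, so ȳ = 596 / (6·58) = 149/87.

149/87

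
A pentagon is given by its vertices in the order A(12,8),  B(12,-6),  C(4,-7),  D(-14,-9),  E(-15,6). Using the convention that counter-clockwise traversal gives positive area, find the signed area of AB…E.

-386.5

Apply Gauss's area formula: 2A = Σ (x_i·y_{i+1} − x_{i+1}·y_i), indices taken mod 5.
Σ = (-168) + (-60) + (-134) + (-219) + (-192) = -773
Signed area = Σ/2 = -386.5 (negative ⇒ clockwise traversal).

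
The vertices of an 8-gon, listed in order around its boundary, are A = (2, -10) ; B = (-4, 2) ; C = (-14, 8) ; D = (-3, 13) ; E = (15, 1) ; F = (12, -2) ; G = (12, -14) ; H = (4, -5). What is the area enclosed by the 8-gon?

Apply the surveyor's formula: 2A = Σ (x_i·y_{i+1} − x_{i+1}·y_i), indices taken mod 8.
Cross-terms: -36, -4, -158, -198, -42, -144, -4, -30  ⇒  Σ = -616
Area = |Σ|/2 = 308.

308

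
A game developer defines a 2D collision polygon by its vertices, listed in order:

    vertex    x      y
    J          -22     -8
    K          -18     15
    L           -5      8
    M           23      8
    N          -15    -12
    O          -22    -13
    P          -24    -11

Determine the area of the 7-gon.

Apply the shoelace (surveyor's) formula: 2A = Σ (x_i·y_{i+1} − x_{i+1}·y_i), indices taken mod 7.
Σ = (-474) + (-69) + (-224) + (-156) + (-69) + (-70) + (-50) = -1112
Area = |Σ|/2 = 556.

556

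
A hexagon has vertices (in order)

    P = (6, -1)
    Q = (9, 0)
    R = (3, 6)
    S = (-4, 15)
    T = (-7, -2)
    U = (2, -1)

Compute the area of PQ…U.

130

Apply the shoelace (surveyor's) formula: 2A = Σ (x_i·y_{i+1} − x_{i+1}·y_i), indices taken mod 6.
Σ = (9) + (54) + (69) + (113) + (11) + (4) = 260
Area = |Σ|/2 = 130.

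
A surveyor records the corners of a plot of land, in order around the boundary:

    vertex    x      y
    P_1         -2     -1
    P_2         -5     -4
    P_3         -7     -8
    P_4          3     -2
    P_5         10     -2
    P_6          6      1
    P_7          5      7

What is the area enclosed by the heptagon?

67.5

Apply the shoelace formula: 2A = Σ (x_i·y_{i+1} − x_{i+1}·y_i), indices taken mod 7.
Cross-terms: 3, 12, 38, 14, 22, 37, 9  ⇒  Σ = 135
Area = |Σ|/2 = 67.5.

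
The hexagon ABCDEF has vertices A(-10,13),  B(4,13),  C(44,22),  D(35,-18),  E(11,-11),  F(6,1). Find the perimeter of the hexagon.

|AB| = √((14)² + (0)²) = √196 = 14
|BC| = √((40)² + (9)²) = √1681 = 41
|CD| = √((-9)² + (-40)²) = √1681 = 41
|DE| = √((-24)² + (7)²) = √625 = 25
|EF| = √((-5)² + (12)²) = √169 = 13
|FA| = √((-16)² + (12)²) = √400 = 20
Perimeter = 14 + 41 + 41 + 25 + 13 + 20 = 154.

154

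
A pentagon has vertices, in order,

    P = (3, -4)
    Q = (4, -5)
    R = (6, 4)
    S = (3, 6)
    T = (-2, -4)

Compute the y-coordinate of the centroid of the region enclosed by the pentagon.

25/273

Apply Gauss's area formula. First the cross-terms c_i = x_i·y_{i+1} − x_{i+1}·y_i:
  1, 46, 24, 0, 20  ⇒  2A = 91, A = 45.5.
Then Σ (y_i + y_{i+1})·c_i = 25, so ȳ = 25 / (6·45.5) = 25/273.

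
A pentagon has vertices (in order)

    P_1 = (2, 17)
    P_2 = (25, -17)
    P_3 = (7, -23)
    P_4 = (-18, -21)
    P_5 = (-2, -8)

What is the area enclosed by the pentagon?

Apply Gauss's area formula: 2A = Σ (x_i·y_{i+1} − x_{i+1}·y_i), indices taken mod 5.
Σ = (-459) + (-456) + (-561) + (102) + (-18) = -1392
Area = |Σ|/2 = 696.

696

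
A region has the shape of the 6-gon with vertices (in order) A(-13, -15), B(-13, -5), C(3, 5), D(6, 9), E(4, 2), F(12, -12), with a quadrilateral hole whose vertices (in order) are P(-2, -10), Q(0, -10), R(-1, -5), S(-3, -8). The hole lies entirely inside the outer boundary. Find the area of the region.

Outer boundary:
Apply the shoelace (surveyor's) formula: 2A = Σ (x_i·y_{i+1} − x_{i+1}·y_i), indices taken mod 6.
Cross-terms: -130, -50, -3, -24, -72, -336  ⇒  Σ = -615
Area = |Σ|/2 = 307.5.
Hole:
Apply the shoelace (surveyor's) formula: 2A = Σ (x_i·y_{i+1} − x_{i+1}·y_i), indices taken mod 4.
Cross-terms: 20, -10, -7, 14  ⇒  Σ = 17
Area = |Σ|/2 = 8.5.
Net area = 307.5 − 8.5 = 299.

299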